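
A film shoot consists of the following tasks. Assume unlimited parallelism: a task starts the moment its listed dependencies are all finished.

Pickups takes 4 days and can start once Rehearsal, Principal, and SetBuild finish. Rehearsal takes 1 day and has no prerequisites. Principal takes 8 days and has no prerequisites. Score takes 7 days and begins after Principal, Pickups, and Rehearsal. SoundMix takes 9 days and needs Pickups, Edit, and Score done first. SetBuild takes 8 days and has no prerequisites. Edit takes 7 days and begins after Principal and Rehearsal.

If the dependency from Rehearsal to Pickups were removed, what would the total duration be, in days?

28

Original critical path: SetBuild→Pickups→Score→SoundMix = 8+4+7+9 = 28 ⇒ 28 days.
Dropping Rehearsal→Pickups doesn't change Pickups's earliest start (8); another predecessor still binds.
New critical path: SetBuild→Pickups→Score→SoundMix = 8+4+7+9 = 28 ⇒ 28 days.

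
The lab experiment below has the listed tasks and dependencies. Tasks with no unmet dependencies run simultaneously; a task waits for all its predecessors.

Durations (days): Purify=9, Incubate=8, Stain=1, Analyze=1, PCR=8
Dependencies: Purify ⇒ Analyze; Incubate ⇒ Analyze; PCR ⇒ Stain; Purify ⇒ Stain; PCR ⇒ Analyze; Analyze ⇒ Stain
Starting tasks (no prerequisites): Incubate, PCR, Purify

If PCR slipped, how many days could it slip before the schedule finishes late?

1

Purify→Analyze→Stain = 9+1+1 = 11 sets the makespan at 11 days.
PCR finishes as early as 8 and must finish by 9.
Slack of PCR = 1 − 0 = 1 day.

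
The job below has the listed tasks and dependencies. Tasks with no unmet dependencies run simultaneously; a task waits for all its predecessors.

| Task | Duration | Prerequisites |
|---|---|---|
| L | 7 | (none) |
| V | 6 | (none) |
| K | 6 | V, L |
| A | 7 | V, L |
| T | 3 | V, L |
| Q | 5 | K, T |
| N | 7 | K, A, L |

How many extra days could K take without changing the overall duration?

1

Critical path: L→A→N = 7+7+7 = 21, so the finish is 21 days.
K finishes as early as 13 and must finish by 14.
Slack of K = 8 − 7 = 1 day.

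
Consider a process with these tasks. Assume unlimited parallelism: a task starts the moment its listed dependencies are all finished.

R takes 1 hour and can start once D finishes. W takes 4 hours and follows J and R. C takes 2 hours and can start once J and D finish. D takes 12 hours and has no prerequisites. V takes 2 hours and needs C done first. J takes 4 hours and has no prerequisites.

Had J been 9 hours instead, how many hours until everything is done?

Baseline: D→R→W = 12+1+4 = 17 → 17 hours.
J is off the critical path — its longest chain is 8 hours, giving 9 of slack.
No other chain overtakes it, so the finish is 17 hours.

17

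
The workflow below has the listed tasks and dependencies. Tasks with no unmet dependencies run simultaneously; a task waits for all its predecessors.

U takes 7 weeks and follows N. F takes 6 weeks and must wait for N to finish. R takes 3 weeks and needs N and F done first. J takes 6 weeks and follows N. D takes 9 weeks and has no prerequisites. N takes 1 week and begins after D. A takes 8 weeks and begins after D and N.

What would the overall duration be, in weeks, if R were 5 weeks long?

21

Critical path before the change: D→N→F→R = 9+1+6+3 = 19 giving 19 weeks.
R is on the critical path; changing it to 5 makes that path 21 weeks.
That remains the longest chain; total 21 weeks.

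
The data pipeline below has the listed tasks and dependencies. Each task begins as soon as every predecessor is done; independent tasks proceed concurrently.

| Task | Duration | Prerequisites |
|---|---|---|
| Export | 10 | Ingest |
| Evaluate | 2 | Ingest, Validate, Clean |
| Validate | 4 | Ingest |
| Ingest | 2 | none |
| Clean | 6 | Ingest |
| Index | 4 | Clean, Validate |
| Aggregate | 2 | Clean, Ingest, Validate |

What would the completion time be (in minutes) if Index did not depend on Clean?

12

Before: longest chain Ingest→Clean→Index = 2+6+4 = 12, finish 12.
Without Clean→Index, Index's earliest start moves from 8 to 6.
The longest chain is now Ingest→Export = 2+10 = 12, so the project takes 12 minutes.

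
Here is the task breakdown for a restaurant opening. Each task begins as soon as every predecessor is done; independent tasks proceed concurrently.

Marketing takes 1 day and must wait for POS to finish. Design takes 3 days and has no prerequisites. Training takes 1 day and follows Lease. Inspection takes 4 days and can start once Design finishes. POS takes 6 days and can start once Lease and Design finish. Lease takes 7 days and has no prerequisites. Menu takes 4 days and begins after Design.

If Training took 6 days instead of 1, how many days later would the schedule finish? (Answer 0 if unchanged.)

The binding path is Lease→POS→Marketing = 7+6+1 = 14; finish at 14 days.
Training is off the critical path — its longest chain is 8 days, giving 6 of slack.
The critical path is still Lease→POS→Marketing; finish is now 14 days.
Change in finish: 14 − 14 = +0 days.

0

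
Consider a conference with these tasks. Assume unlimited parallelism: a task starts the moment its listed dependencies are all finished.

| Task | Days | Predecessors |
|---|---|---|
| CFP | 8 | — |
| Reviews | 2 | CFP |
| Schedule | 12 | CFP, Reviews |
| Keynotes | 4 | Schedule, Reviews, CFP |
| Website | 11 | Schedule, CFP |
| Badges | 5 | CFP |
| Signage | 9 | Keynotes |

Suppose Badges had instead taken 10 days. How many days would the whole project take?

35

Baseline: CFP→Reviews→Schedule→Keynotes→Signage = 8+2+12+4+9 = 35 → 35 days.
Badges has 22 days of float (longest path through it is 13).
No other chain overtakes it, so the finish is 35 days.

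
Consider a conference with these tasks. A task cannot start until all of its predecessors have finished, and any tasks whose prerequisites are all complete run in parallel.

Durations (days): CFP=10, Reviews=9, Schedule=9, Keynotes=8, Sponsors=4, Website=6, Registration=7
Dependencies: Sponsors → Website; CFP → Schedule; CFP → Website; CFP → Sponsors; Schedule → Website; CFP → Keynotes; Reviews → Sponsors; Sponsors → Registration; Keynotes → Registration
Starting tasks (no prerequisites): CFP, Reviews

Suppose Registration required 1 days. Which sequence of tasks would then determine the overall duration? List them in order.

CFP, Schedule, Website

Critical path before the change: CFP→Keynotes→Registration = 10+8+7 = 25 giving 25 days.
Registration lies on that path, so at 1 day the path becomes 19 days.
New critical path: CFP→Schedule→Website = 10+9+6 = 25 ⇒ 25 days.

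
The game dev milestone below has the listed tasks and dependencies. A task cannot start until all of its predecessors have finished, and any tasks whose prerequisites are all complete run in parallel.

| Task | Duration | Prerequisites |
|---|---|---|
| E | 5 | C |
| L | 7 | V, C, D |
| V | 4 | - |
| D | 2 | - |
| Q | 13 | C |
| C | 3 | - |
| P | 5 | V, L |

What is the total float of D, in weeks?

2

The longest chain is V→L→P = 4+7+5 = 16; overall finish 16 weeks.
Longest path through D: 14 weeks (earliest finish 2, latest finish 4).
Float = 16 − 14 = 2.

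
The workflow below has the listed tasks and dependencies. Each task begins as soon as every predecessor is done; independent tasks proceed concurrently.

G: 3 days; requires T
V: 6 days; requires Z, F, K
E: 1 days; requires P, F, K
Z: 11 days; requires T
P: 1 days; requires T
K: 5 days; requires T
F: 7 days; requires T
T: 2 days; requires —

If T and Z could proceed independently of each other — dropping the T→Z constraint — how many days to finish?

17

Before: longest chain T→Z→V = 2+11+6 = 19, finish 19.
Without T→Z, Z's earliest start moves from 2 to 0.
New critical path: Z→V = 11+6 = 17 ⇒ 17 days.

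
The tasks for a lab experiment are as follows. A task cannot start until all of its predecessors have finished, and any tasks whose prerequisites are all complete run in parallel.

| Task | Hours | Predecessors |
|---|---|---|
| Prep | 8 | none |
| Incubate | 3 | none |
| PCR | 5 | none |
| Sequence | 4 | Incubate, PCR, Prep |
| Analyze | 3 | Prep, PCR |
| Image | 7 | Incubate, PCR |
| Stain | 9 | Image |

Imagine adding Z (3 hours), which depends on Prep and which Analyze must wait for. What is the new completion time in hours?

21

Originally the lab experiment takes 21 hours.
With Z inserted, Analyze now waits for max(Prep, PCR, Z).
New critical path: PCR→Image→Stain = 5+7+9 = 21 ⇒ 21 hours.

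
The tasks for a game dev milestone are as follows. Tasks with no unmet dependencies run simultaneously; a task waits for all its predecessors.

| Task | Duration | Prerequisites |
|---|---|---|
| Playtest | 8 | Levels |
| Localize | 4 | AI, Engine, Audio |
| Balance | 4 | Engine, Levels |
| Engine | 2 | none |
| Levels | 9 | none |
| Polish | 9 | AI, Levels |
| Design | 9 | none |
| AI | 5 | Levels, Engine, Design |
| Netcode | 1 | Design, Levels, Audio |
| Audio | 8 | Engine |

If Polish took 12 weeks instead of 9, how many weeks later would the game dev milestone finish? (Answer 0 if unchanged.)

Baseline: Design→AI→Polish = 9+5+9 = 23 → 23 weeks.
Since Polish is critical, the +3 change carries straight to that chain (now 26 weeks).
The critical path is still Design→AI→Polish; finish is now 26 weeks.
Change in finish: 26 − 23 = +3 weeks.

3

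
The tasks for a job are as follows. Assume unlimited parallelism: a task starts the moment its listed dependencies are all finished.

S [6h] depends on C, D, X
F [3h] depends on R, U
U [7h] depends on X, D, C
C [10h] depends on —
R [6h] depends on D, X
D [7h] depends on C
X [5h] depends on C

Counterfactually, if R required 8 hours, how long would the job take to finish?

Actual critical path: C→D→U→F = 10+7+7+3 = 27 ⇒ 27 hours.
The longest path through R is only 26 hours, so R has float 1.
Now C→D→R→F = 10+7+8+3 = 28 is longest, so the finish becomes 28 hours.

28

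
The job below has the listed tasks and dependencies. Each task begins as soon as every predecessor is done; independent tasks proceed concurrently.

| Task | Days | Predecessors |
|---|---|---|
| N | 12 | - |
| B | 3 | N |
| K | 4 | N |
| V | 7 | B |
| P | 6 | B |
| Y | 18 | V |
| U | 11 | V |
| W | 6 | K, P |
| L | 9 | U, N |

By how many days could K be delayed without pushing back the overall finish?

The longest chain is N→B→V→U→L = 12+3+7+11+9 = 42; overall finish 42 days.
Longest path through K: 22 days (earliest finish 16, latest finish 36).
So K can slip 36 − 16 = 20 days.

20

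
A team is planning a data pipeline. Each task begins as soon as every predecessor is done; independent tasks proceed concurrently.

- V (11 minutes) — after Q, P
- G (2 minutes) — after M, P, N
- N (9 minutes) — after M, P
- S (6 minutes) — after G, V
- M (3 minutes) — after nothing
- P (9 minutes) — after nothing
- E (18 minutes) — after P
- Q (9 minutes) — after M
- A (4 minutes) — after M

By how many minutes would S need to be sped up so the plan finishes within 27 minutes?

2

Current finish: 29 minutes; target: 27.
S is on every critical path, so each minute cut from S cuts the finish by one (this holds down to a finish of 27).
Need 29 − 27 = 2 minutes off S → S becomes 4 minutes, finish becomes 27.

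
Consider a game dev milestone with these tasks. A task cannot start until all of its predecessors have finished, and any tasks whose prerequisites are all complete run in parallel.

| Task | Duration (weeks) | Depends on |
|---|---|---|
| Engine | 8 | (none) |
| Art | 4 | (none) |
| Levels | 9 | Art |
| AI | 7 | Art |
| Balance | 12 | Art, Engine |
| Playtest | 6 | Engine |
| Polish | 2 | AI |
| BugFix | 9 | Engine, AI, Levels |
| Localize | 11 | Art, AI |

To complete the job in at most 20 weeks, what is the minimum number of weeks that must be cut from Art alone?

Current finish: 22 weeks; target: 20.
Art is on every critical path, so each week cut from Art cuts the finish by one (this holds down to a finish of 20).
Need 22 − 20 = 2 weeks off Art → Art becomes 2 weeks, finish becomes 20.

2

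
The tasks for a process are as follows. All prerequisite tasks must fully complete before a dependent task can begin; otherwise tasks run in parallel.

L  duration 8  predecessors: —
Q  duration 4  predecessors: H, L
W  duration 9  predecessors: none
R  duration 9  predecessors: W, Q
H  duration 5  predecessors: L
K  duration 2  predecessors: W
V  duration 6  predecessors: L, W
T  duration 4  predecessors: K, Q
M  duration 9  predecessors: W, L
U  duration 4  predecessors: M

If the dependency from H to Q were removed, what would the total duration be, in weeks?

22

Before: longest chain L→H→Q→R = 8+5+4+9 = 26, finish 26.
Without H→Q, Q's earliest start moves from 13 to 8.
After: W→M→U = 9+9+4 = 22 → 22 weeks.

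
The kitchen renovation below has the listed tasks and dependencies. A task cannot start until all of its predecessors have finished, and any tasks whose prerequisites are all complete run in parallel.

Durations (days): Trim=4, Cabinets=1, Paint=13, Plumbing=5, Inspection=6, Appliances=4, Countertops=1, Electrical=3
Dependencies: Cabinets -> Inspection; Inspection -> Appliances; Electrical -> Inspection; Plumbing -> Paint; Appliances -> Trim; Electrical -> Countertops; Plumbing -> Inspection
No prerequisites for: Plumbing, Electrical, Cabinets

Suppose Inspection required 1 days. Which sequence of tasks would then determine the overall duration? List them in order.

As given, the longest chain is Plumbing→Inspection→Appliances→Trim = 5+6+4+4 = 19, so the finish is 19 days.
Inspection is on the critical path; changing it to 1 makes that path 14 days.
New critical path: Plumbing→Paint = 5+13 = 18 ⇒ 18 days.

Plumbing, Paint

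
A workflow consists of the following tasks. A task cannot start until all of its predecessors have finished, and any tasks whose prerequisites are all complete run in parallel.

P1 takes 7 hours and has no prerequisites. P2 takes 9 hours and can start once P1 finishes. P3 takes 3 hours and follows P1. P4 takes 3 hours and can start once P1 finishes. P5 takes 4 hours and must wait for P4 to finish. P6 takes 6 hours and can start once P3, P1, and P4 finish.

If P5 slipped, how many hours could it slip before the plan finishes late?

Critical path: P1→P2 = 7+9 = 16, so the finish is 16 hours.
Longest path through P5: 14 hours (earliest finish 14, latest finish 16).
Float = 16 − 14 = 2.

2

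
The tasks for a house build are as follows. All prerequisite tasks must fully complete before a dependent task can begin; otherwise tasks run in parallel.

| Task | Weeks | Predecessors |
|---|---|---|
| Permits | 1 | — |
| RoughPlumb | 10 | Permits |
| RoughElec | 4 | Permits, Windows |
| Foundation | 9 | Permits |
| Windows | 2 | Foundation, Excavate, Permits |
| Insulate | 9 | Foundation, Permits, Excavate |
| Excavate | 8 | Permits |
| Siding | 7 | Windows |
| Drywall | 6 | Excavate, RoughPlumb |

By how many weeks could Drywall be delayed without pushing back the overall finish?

2

Critical path: Permits→Foundation→Windows→Siding = 1+9+2+7 = 19, so the finish is 19 weeks.
The longest chain containing Drywall totals 17 weeks.
Slack of Drywall = 13 − 11 = 2 weeks.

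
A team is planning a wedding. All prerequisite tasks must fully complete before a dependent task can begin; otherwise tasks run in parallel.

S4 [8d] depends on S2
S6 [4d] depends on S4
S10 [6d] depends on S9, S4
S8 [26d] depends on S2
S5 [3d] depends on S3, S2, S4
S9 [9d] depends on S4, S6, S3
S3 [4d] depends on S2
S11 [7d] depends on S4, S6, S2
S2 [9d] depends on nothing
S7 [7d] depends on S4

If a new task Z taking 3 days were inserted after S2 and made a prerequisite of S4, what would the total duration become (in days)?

39

Originally the schedule takes 36 days.
With Z inserted, S4 now waits for max(S2, Z).
New critical path: S2→Z→S4→S6→S9→S10 = 9+3+8+4+9+6 = 39 ⇒ 39 days.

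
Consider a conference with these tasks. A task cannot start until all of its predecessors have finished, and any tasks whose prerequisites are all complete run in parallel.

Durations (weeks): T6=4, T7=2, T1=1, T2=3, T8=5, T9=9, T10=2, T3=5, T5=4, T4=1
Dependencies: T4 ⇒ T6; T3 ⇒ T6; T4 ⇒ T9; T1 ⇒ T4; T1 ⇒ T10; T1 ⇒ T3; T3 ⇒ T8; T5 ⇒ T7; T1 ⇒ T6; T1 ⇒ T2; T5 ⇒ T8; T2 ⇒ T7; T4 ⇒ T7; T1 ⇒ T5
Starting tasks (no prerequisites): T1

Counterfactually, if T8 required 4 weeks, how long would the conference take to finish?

11

Actual critical path: T1→T3→T8 = 1+5+5 = 11 ⇒ 11 weeks.
T8 is on the critical path; changing it to 4 makes that path 10 weeks.
The binding chain switches to T1→T4→T9 = 1+1+9 = 11; finish 11 weeks.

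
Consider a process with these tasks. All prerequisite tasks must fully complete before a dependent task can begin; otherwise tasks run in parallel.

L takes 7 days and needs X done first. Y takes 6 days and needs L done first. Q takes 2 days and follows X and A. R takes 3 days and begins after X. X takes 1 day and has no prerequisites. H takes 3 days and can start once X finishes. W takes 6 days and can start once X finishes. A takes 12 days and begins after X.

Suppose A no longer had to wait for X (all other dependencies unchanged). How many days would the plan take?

Before: longest chain X→A→Q = 1+12+2 = 15, finish 15.
Without X→A, A's earliest start moves from 1 to 0.
New critical path: X→L→Y = 1+7+6 = 14 ⇒ 14 days.

14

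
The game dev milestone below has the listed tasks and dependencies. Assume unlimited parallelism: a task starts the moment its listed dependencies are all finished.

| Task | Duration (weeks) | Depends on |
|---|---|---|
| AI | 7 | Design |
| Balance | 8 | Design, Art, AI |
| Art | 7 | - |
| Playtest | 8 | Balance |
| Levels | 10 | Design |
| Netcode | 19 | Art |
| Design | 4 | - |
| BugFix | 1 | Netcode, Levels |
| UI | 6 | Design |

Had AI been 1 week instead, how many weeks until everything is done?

As given, the longest chain is Design→AI→Balance→Playtest = 4+7+8+8 = 27, so the finish is 27 weeks.
Since AI is critical, the -6 change carries straight to that chain (now 21 weeks).
New critical path: Art→Netcode→BugFix = 7+19+1 = 27 ⇒ 27 weeks.

27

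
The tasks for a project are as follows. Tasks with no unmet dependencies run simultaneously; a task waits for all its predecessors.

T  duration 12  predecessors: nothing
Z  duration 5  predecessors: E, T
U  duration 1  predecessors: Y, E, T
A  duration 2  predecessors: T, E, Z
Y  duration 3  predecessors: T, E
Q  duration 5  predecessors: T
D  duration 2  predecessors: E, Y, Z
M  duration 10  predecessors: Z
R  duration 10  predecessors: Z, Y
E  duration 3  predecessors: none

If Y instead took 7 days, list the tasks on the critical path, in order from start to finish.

Baseline: T→Z→R = 12+5+10 = 27 → 27 days.
Y has 2 days of float (longest path through it is 25).
Now T→Y→R = 12+7+10 = 29 is longest, so the finish becomes 29 days.

T, Y, R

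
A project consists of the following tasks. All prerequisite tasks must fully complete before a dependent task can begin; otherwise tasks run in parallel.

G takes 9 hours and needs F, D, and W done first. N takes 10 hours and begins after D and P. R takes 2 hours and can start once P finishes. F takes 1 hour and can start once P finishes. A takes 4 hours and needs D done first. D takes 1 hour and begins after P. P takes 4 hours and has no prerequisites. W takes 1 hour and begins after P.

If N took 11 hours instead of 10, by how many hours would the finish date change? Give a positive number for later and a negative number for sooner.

The binding path is P→D→N = 4+1+10 = 15; finish at 15 hours.
N lies on that path, so at 11 hours the path becomes 16 hours.
No other chain overtakes it, so the finish is 16 hours.
Change in finish: 16 − 15 = +1 hours.

1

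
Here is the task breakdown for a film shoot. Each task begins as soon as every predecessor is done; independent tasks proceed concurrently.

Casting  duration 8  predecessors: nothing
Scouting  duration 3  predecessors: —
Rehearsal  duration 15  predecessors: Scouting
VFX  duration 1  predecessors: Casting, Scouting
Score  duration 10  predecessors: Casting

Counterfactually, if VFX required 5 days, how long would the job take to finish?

18

As given, the longest chain is Casting→Score = 8+10 = 18, so the finish is 18 days.
The longest path through VFX is only 9 days, so VFX has float 9.
That remains the longest chain; total 18 days.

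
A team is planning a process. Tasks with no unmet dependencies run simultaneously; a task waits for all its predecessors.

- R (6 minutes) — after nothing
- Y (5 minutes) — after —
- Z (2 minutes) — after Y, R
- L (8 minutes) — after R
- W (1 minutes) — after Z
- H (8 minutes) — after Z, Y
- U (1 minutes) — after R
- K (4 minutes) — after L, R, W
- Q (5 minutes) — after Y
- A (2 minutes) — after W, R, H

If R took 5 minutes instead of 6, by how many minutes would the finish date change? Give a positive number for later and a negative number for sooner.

-1

Baseline: R→Z→H→A = 6+2+8+2 = 18 → 18 minutes.
Since R is critical, the -1 change carries straight to that chain (now 17 minutes).
No other chain overtakes it, so the finish is 17 minutes.
Change in finish: 17 − 18 = -1 minutes.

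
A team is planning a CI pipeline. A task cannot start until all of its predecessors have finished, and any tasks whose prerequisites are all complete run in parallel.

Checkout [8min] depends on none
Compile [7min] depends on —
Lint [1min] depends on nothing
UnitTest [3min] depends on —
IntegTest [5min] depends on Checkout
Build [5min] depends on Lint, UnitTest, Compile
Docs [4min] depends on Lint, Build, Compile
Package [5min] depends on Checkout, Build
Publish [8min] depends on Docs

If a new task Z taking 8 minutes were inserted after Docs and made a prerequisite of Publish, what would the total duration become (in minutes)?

Originally the schedule takes 24 minutes.
With Z inserted, Publish now waits for max(Docs, Z).
New critical path: Compile→Build→Docs→Z→Publish = 7+5+4+8+8 = 32 ⇒ 32 minutes.

32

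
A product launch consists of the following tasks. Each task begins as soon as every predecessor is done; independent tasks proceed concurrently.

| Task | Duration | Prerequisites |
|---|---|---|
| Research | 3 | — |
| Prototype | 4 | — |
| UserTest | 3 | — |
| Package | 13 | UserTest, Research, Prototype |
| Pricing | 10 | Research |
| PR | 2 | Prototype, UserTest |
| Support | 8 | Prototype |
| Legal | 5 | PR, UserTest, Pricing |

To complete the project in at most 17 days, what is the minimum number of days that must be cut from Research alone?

Current finish: 18 days; target: 17.
Research is on every critical path, so each day cut from Research cuts the finish by one (this holds down to a finish of 17).
Need 18 − 17 = 1 day off Research → Research becomes 2 days, finish becomes 17.

1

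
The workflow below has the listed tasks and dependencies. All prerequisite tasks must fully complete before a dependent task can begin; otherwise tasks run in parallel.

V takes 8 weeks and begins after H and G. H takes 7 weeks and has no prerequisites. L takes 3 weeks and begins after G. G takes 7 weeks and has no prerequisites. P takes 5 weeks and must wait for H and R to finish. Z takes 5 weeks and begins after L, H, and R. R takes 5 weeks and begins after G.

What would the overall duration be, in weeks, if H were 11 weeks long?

19

Actual critical path: G→R→P = 7+5+5 = 17 ⇒ 17 weeks.
The longest path through H is only 15 weeks, so H has float 2.
New critical path: H→V = 11+8 = 19 ⇒ 19 weeks.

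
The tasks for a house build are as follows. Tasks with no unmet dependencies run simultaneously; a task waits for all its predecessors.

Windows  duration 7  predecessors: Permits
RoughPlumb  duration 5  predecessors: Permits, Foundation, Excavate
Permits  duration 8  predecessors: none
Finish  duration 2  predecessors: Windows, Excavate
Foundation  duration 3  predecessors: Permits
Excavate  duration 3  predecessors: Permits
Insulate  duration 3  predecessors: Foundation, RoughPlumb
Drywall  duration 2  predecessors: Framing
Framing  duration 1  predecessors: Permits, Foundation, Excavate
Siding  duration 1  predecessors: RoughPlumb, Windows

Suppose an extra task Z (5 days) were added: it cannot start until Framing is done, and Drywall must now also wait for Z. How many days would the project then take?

19

Originally the project takes 19 days.
With Z inserted, Drywall now waits for max(Framing, Z).
New critical path: Permits→Excavate→Framing→Z→Drywall = 8+3+1+5+2 = 19 ⇒ 19 days.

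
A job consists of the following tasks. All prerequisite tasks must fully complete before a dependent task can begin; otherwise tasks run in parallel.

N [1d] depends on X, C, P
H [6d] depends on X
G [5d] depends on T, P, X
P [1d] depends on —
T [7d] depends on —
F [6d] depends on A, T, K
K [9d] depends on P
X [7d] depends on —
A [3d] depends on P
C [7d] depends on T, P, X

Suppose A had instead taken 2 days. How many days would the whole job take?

16

Actual critical path: P→K→F = 1+9+6 = 16 ⇒ 16 days.
A is off the critical path — its longest chain is 10 days, giving 6 of slack.
That remains the longest chain; total 16 days.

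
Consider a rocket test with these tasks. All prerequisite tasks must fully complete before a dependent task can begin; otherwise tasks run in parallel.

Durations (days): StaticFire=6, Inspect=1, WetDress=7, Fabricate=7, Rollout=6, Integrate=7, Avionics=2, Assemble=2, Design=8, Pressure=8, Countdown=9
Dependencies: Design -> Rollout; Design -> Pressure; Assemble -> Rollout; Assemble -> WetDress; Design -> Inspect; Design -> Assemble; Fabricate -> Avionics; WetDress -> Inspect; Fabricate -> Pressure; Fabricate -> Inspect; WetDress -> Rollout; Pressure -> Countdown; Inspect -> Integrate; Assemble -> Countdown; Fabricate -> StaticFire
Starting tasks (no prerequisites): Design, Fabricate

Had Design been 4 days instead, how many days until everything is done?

Critical path before the change: Design→Assemble→WetDress→Inspect→Integrate = 8+2+7+1+7 = 25 giving 25 days.
Design lies on that path, so at 4 days the path becomes 21 days.
New critical path: Fabricate→Pressure→Countdown = 7+8+9 = 24 ⇒ 24 days.

24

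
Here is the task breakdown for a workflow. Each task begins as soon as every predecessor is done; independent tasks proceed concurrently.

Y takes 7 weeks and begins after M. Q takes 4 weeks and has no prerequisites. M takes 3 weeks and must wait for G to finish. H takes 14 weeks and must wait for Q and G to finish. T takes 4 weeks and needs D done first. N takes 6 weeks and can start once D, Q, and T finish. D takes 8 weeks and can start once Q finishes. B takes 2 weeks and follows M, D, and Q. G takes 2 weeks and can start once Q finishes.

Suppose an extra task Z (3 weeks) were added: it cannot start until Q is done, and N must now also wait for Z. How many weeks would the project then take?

Originally the project takes 22 weeks.
With Z inserted, N now waits for max(D, Q, T, Z).
New critical path: Q→D→T→N = 4+8+4+6 = 22 ⇒ 22 weeks.

22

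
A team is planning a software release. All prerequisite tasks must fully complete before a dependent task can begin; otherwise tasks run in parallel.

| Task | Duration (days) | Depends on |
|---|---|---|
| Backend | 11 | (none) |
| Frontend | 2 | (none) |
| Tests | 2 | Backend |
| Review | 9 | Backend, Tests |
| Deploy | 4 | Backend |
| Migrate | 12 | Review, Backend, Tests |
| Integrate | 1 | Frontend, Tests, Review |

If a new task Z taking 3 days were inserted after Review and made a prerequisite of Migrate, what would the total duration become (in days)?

37

Originally the software release takes 34 days.
With Z inserted, Migrate now waits for max(Review, Backend, Tests, Z).
New critical path: Backend→Tests→Review→Z→Migrate = 11+2+9+3+12 = 37 ⇒ 37 days.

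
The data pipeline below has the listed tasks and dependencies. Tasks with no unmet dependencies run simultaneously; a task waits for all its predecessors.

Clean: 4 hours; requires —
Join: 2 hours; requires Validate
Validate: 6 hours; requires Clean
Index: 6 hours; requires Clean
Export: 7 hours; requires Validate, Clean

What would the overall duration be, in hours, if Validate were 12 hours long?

23

Critical path before the change: Clean→Validate→Export = 4+6+7 = 17 giving 17 hours.
Since Validate is critical, the +6 change carries straight to that chain (now 23 hours).
That remains the longest chain; total 23 hours.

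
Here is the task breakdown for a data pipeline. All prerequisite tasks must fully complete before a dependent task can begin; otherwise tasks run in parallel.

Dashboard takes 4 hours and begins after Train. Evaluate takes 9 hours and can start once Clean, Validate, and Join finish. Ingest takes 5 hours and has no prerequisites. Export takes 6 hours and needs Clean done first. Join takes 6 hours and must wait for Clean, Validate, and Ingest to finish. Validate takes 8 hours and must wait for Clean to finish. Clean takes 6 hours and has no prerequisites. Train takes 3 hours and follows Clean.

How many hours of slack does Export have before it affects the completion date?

Critical path: Clean→Validate→Join→Evaluate = 6+8+6+9 = 29, so the finish is 29 hours.
Longest path through Export: 12 hours (earliest finish 12, latest finish 29).
Slack of Export = 23 − 6 = 17 hours.

17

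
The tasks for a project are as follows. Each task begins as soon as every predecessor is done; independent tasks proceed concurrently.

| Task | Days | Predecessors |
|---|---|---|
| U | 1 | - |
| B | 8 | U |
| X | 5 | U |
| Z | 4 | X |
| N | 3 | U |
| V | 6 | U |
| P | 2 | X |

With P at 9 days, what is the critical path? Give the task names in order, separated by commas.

Critical path before the change: U→X→Z = 1+5+4 = 10 giving 10 days.
P is off the critical path — its longest chain is 8 days, giving 2 of slack.
New critical path: U→X→P = 1+5+9 = 15 ⇒ 15 days.

U, X, P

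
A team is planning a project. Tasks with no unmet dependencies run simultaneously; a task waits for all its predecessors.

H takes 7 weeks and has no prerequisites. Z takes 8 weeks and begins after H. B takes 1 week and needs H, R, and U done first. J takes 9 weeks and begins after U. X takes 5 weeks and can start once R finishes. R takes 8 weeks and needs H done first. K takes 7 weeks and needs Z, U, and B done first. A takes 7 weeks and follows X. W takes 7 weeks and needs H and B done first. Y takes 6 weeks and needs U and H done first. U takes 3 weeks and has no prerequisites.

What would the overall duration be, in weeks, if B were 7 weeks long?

Actual critical path: H→R→X→A = 7+8+5+7 = 27 ⇒ 27 weeks.
B has 4 weeks of float (longest path through it is 23).
Now H→R→B→K = 7+8+7+7 = 29 is longest, so the finish becomes 29 weeks.

29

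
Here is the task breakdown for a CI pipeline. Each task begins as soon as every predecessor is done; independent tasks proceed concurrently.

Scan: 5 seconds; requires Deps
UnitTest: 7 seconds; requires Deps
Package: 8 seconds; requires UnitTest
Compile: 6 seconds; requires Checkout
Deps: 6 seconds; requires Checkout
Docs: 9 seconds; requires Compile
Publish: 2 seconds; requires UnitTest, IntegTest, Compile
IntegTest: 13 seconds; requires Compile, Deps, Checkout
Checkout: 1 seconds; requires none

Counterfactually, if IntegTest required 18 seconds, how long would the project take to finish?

27

Critical path before the change: Checkout→Compile→IntegTest→Publish = 1+6+13+2 = 22 giving 22 seconds.
IntegTest lies on that path, so at 18 seconds the path becomes 27 seconds.
New critical path: Checkout→Deps→IntegTest→Publish = 1+6+18+2 = 27 ⇒ 27 seconds.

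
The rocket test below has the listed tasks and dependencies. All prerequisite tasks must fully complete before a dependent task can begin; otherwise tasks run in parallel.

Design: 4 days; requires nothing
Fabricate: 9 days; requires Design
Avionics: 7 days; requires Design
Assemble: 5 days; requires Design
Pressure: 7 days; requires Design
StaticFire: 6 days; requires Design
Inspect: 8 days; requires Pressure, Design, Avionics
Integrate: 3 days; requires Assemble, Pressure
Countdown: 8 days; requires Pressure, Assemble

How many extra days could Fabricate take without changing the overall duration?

6

Critical path: Design→Avionics→Inspect = 4+7+8 = 19, so the finish is 19 days.
Fabricate finishes as early as 13 and must finish by 19.
Slack of Fabricate = 10 − 4 = 6 days.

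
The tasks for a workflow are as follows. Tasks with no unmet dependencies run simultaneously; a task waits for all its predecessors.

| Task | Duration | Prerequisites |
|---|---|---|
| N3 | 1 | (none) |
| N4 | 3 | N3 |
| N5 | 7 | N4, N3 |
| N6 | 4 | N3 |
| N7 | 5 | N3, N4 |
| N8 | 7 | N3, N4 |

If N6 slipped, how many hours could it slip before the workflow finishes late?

6

The longest chain is N3→N4→N5 = 1+3+7 = 11; overall finish 11 hours.
Longest path through N6: 5 hours (earliest finish 5, latest finish 11).
Slack of N6 = 7 − 1 = 6 hours.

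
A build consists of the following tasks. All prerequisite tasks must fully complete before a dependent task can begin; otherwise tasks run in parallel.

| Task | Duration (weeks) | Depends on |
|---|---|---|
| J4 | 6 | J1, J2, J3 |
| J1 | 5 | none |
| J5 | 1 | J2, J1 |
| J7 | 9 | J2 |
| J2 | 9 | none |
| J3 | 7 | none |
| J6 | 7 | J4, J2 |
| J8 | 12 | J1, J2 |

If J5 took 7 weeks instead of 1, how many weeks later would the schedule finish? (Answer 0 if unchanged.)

0

Baseline: J2→J4→J6 = 9+6+7 = 22 → 22 weeks.
The longest path through J5 is only 10 weeks, so J5 has float 12.
That remains the longest chain; total 22 weeks.
Change in finish: 22 − 22 = +0 weeks.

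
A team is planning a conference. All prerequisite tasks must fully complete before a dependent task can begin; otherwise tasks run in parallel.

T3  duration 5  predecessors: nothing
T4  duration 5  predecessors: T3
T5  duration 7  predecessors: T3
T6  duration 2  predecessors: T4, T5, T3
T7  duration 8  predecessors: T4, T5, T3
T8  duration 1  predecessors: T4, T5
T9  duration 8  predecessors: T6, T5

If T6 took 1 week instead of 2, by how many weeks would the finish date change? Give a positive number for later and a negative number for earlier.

As given, the longest chain is T3→T5→T6→T9 = 5+7+2+8 = 22, so the finish is 22 weeks.
Since T6 is critical, the -1 change carries straight to that chain (now 21 weeks).
That remains the longest chain; total 21 weeks.
Change in finish: 21 − 22 = -1 weeks.

-1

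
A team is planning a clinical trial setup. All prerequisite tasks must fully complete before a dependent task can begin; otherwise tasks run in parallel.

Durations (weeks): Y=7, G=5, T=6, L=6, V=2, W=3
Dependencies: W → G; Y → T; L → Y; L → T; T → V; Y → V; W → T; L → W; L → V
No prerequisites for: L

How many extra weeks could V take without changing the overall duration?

L→Y→T→V = 6+7+6+2 = 21 sets the makespan at 21 weeks.
Longest path through V: 21 weeks (earliest finish 21, latest finish 21).
So V can slip 21 − 21 = 0 weeks.

0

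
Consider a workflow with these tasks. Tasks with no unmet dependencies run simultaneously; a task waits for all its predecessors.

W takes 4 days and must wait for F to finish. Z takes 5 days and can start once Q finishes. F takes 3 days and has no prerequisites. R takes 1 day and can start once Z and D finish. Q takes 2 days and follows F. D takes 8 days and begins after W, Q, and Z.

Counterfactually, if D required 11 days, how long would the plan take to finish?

22

Baseline: F→Q→Z→D→R = 3+2+5+8+1 = 19 → 19 days.
D lies on that path, so at 11 days the path becomes 22 days.
No other chain overtakes it, so the finish is 22 days.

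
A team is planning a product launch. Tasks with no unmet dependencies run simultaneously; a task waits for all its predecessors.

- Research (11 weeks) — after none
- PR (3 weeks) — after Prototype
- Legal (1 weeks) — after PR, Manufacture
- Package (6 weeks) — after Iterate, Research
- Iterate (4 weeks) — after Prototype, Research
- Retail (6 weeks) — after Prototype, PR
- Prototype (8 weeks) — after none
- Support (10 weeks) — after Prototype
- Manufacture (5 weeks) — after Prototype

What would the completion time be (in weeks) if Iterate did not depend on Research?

18

Before: longest chain Research→Iterate→Package = 11+4+6 = 21, finish 21.
Without Research→Iterate, Iterate's earliest start moves from 11 to 8.
After: Prototype→Iterate→Package = 8+4+6 = 18 → 18 weeks.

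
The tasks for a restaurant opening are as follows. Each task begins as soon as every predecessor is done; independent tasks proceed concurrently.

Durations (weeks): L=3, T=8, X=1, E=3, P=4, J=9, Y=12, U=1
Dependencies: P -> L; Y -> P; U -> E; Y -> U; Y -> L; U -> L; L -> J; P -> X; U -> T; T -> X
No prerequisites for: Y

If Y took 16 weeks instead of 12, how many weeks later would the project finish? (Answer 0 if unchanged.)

4

The binding path is Y→P→L→J = 12+4+3+9 = 28; finish at 28 weeks.
Y lies on that path, so at 16 weeks the path becomes 32 weeks.
The critical path is still Y→P→L→J; finish is now 32 weeks.
Change in finish: 32 − 28 = +4 weeks.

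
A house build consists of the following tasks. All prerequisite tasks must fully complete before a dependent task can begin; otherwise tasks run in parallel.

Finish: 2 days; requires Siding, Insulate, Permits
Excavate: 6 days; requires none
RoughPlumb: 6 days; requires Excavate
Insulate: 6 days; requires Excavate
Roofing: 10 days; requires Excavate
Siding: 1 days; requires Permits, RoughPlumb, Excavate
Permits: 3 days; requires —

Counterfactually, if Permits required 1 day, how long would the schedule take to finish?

16

The binding path is Excavate→Roofing = 6+10 = 16; finish at 16 days.
The longest path through Permits is only 6 days, so Permits has float 10.
No other chain overtakes it, so the finish is 16 days.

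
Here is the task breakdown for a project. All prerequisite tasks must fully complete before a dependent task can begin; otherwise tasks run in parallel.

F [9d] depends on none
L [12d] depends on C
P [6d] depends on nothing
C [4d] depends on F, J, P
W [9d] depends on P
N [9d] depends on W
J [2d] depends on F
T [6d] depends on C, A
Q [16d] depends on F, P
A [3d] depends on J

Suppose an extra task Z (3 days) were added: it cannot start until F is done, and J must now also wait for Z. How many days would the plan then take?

30

Originally the plan takes 27 days.
With Z inserted, J now waits for max(F, Z).
New critical path: F→Z→J→C→L = 9+3+2+4+12 = 30 ⇒ 30 days.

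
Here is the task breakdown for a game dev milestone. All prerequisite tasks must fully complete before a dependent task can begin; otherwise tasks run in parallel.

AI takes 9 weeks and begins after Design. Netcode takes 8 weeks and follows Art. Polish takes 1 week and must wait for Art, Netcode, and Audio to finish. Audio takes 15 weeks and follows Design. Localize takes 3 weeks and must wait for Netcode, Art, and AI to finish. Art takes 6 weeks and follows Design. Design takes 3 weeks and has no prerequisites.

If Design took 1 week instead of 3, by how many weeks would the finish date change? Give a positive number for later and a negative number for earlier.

-2

The binding path is Design→Art→Netcode→Localize = 3+6+8+3 = 20; finish at 20 weeks.
Since Design is critical, the -2 change carries straight to that chain (now 18 weeks).
That remains the longest chain; total 18 weeks.
Change in finish: 18 − 20 = -2 weeks.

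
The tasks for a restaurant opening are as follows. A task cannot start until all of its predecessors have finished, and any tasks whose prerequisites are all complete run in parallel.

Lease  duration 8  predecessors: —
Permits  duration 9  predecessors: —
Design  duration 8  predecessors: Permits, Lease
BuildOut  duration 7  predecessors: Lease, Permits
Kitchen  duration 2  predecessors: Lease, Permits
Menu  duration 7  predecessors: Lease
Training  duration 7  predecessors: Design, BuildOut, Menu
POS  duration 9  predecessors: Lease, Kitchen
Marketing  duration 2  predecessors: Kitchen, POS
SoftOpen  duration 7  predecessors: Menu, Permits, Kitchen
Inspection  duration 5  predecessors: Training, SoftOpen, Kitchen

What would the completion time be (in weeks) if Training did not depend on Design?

28

Before: longest chain Permits→Design→Training→Inspection = 9+8+7+5 = 29, finish 29.
Without Design→Training, Training's earliest start moves from 17 to 16.
The longest chain is now Permits→BuildOut→Training→Inspection = 9+7+7+5 = 28, so the schedule takes 28 weeks.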